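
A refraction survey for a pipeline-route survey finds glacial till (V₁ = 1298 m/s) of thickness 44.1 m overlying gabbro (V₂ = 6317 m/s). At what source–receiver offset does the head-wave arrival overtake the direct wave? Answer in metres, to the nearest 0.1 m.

108.6 m

x_cross = 2h·√((V₂+V₁)/(V₂−V₁)).
(V₂+V₁)/(V₂−V₁) = (6317+1298)/(6317−1298) = 1.5172; √ = 1.2318.
x_cross = 2·44.1·1.2318 = 108.64 m.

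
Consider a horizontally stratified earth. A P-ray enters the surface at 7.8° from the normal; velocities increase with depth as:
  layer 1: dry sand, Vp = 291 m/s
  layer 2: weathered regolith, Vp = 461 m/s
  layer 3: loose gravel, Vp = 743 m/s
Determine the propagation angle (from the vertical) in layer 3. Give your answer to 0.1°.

Snell's law across each interface conserves sin θ / V, so sin θ_3 = V_3·sin θ₁/V₁.
sin θ_3 = 743 × sin 7.8° / 291 = 0.3465.
θ_3 = arcsin 0.3465 = 20.27°.

20.3°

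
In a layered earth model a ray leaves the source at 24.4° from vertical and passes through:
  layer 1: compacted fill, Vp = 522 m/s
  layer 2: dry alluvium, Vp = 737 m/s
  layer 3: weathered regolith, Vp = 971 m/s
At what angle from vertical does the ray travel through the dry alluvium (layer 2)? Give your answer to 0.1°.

Snell's law across each interface conserves sin θ / V, so sin θ_2 = V_2·sin θ₁/V₁.
sin θ_2 = 737 × sin 24.4° / 522 = 0.5833.
θ_2 = arcsin 0.5833 = 35.68°.

35.7°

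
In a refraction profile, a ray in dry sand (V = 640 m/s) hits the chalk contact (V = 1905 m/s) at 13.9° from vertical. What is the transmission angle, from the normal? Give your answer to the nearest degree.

46°

sin θ₁/V₁ = sin θ₂/V₂ ⇒ sin θ₂ = 1905·sin 13.9°/640 = 1905·0.2402/640 = 0.7151.
θ₂ = arcsin 0.7151 = 45.65° from the normal.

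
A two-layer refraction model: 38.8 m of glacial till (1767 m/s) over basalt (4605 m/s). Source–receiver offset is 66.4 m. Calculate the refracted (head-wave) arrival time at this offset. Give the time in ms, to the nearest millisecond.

t = x/V₂ + 2h·√(V₂²−V₁²)/(V₁V₂).
√(V₂²−V₁²) = √(4605²−1767²) = 4252.5 m/s; delay term = 2·38.8·4252.5/(1767·4605) = 0.04055 s.
t = 66.4/4605 + 0.04055 = 0.05497 s.

55 ms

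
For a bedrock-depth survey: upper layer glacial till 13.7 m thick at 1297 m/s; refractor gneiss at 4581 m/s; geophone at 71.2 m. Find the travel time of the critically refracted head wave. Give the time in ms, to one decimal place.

35.8 ms

θ_c = arcsin(V₁/V₂) = arcsin(1297/4581) = 16.45°, cos θ_c = 0.9591.
Intercept time tᵢ = 2h cos θ_c / V₁ = 2·13.7·0.9591/1297 = 0.02026 s.
t = x/V₂ + tᵢ = 71.2/4581 + 0.02026 = 0.03580 s.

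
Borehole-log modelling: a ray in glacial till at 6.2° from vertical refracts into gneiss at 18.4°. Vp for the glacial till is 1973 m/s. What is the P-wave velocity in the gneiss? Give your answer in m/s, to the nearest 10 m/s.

5770 m/s

Snell's law: sin 6.2°/V₁ = sin 18.4°/V₂.
V₂ = V₁·sin 18.4°/sin 6.2° = 1973 × 2.9227 = 5766.47 m/s.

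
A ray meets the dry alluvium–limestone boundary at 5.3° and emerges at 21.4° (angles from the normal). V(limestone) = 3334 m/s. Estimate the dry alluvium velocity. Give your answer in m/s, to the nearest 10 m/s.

840 m/s

sin 5.3° = 0.0924; sin 21.4° = 0.3649.
V₁ = V₂·(sin θ₁/sin θ₂) = 3334·(0.0924/0.3649) = 844.02 m/s.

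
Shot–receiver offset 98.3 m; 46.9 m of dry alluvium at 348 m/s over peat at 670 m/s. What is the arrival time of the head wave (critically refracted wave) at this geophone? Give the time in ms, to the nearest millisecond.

377 ms

θ_c = arcsin(V₁/V₂) = arcsin(348/670) = 31.29°, cos θ_c = 0.8545.
Intercept time tᵢ = 2h cos θ_c / V₁ = 2·46.9·0.8545/348 = 0.23033 s.
t = x/V₂ + tᵢ = 98.3/670 + 0.23033 = 0.37705 s.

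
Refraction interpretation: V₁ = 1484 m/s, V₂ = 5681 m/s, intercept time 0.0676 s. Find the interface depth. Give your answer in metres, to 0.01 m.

θ_c = arcsin(1484/5681) = 15.14°; cos θ_c = 0.9653.
tᵢ = 2h cos θ_c/V₁ ⇒ h = tᵢ·V₁/(2 cos θ_c) = 0.0676·1484/(2·0.9653) = 51.96 m.

51.96 m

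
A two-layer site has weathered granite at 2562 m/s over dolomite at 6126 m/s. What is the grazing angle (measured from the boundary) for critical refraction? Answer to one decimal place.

Critical incidence: sin θ_c = V₁/V₂ = 2562/6126 = 0.4182.
θ_c = arcsin 0.4182 = 24.72°.
Measured from the interface: 90° − 24.72° = 65.28°.

65.3°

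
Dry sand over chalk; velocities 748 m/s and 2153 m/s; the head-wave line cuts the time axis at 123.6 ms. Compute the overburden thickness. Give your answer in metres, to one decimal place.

49.3 m

h = tᵢ·V₁·V₂ / (2·√(V₂²−V₁²)).
√(V₂²−V₁²) = √(2153² − 748²) = 2018.9 m/s.
h = 0.1236 s × 748 × 2153 / (2 × 2018.9) = 49.30 m.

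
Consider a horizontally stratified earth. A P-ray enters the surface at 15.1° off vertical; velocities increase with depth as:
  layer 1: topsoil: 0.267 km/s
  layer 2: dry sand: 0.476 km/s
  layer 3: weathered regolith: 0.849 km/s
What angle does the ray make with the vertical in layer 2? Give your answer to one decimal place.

27.7°

Snell's law across each interface conserves sin θ / V, so sin θ_2 = V_2·sin θ₁/V₁.
sin θ_2 = 0.476 × sin 15.1° / 0.267 = 0.4644.
θ_2 = arcsin 0.4644 = 27.67°.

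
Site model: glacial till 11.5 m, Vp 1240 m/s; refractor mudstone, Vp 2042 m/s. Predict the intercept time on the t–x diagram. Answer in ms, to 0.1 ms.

14.7 ms

tᵢ = 2h·√(V₂²−V₁²)/(V₁V₂).
√(V₂²−V₁²) = √(2042²−1240²) = 1622.4 m/s.
tᵢ = 2·11.5·1622.4/(1240·2042) = 0.01474 s.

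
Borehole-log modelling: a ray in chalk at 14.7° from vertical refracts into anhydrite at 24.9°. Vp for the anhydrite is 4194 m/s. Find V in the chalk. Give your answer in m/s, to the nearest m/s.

2528 m/s

Snell's law: sin 14.7°/V₁ = sin 24.9°/V₂.
V₁ = V₂·sin 14.7°/sin 24.9° = 4194 × 0.6027 = 2527.72 m/s.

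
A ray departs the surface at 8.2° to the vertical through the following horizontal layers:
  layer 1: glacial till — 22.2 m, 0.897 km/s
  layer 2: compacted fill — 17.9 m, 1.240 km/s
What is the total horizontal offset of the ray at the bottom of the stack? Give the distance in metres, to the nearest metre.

Apply Snell's law at each interface; in layer i the horizontal offset is hᵢ·tan θᵢ.
Layer 1: θ = 8.20°; offset = 22.2·tan 8.20° = 3.199 m.
Layer 2: sin θ = 1.240·sin 8.2°/0.897 = 0.1972, θ = 11.37°; offset = 17.9·tan 11.37° = 3.600 m.
Σ offsets = 6.799 m.

7 m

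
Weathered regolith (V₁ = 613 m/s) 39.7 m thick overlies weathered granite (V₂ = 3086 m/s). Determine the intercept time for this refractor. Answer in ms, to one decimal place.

126.9 ms

tᵢ = 2h·√(V₂²−V₁²)/(V₁V₂).
√(V₂²−V₁²) = √(3086²−613²) = 3024.5 m/s.
tᵢ = 2·39.7·3024.5/(613·3086) = 0.12695 s.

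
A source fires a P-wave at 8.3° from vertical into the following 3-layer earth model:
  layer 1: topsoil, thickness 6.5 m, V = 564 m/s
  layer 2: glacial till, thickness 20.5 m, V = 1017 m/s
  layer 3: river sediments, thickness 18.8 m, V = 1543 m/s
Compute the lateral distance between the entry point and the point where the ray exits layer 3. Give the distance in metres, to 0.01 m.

p = sin θ₁/V₁ = sin 8.3°/564 = 2.5595e-04 s/m is conserved through the stack.
Layer 1: θ = 8.30°; offset = 6.5·tan 8.30° = 0.9482 m.
Layer 2: sin θ = p·1017 = 0.2603 → θ = 15.09°; offset = 20.5·tan 15.09° = 5.5267 m.
Layer 3: sin θ = p·1543 = 0.3949 → θ = 23.26°; offset = 18.8·tan 23.26° = 8.0817 m.
Summing the layer offsets gives 14.5566 m.

14.56 m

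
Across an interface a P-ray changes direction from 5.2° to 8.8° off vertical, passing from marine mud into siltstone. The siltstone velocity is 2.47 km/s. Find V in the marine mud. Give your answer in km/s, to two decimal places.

sin 5.2° = 0.0906; sin 8.8° = 0.1530.
V₁ = V₂·(sin θ₁/sin θ₂) = 2.47·(0.0906/0.1530) = 1.46 km/s.

1.46 km/s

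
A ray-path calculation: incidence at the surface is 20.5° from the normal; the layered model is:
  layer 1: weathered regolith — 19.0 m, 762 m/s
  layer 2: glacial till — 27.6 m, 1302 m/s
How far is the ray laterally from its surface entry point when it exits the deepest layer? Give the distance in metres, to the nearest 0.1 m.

Apply Snell's law at each interface; in layer i the horizontal offset is hᵢ·tan θᵢ.
Layer 1: θ = 20.50°; offset = 19.0·tan 20.50° = 7.104 m.
Layer 2: sin θ = 1302·sin 20.5°/762 = 0.5984, θ = 36.75°; offset = 27.6·tan 36.75° = 20.613 m.
Total horizontal offset = 27.717 m.

27.7 m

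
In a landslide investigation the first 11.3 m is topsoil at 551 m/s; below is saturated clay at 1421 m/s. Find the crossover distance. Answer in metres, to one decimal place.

34.0 m

x_cross = 2h·√((V₂+V₁)/(V₂−V₁)).
(V₂+V₁)/(V₂−V₁) = (1421+551)/(1421−551) = 2.2667; √ = 1.5055.
x_cross = 2·11.3·1.5055 = 34.03 m.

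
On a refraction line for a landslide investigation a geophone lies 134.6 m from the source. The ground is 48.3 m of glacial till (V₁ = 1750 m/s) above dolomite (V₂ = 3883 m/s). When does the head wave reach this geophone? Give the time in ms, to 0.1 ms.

83.9 ms

t = x/V₂ + 2h·√(V₂²−V₁²)/(V₁V₂).
√(V₂²−V₁²) = √(3883²−1750²) = 3466.3 m/s; delay term = 2·48.3·3466.3/(1750·3883) = 0.04928 s.
t = 134.6/3883 + 0.04928 = 0.08394 s.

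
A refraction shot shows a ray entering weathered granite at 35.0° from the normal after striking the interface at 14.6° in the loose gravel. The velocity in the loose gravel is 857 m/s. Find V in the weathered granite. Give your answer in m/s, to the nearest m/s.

1950 m/s

Snell's law: sin 14.6°/V₁ = sin 35.0°/V₂.
V₂ = V₁·sin 35.0°/sin 14.6° = 857 × 2.2755 = 1950.08 m/s.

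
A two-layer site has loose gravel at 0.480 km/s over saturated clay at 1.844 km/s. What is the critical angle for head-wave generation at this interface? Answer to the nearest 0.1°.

15.1°

At critical incidence the refracted ray runs along the interface (θ₂ = 90°), so sin θ_c = V₁/V₂.
θ_c = arcsin(0.480/1.844) = arcsin 0.2603 = 15.09°.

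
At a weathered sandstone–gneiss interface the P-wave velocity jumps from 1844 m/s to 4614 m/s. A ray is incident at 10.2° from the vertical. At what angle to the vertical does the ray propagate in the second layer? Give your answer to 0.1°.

Snell's law: sin θ₂ = (V₂/V₁)·sin θ₁ = (4614/1844)·sin 10.2° = 0.4431.
θ₂ = arcsin 0.4431 = 26.30° from the normal.

26.3°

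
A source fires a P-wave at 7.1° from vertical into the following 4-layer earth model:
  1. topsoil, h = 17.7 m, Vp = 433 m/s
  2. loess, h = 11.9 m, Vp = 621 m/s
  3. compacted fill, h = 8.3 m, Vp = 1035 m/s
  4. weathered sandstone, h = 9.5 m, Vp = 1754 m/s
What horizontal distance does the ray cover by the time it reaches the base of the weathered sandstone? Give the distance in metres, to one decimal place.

p = sin θ₁/V₁ = sin 7.1°/433 = 2.8545e-04 s/m is conserved through the stack.
Layer 1: θ = 7.10°; offset = 17.7·tan 7.10° = 2.205 m.
Layer 2: sin θ = p·621 = 0.1773 → θ = 10.21°; offset = 11.9·tan 10.21° = 2.143 m.
Layer 3: sin θ = p·1035 = 0.2954 → θ = 17.18°; offset = 8.3·tan 17.18° = 2.567 m.
Layer 4: sin θ = p·1754 = 0.5007 → θ = 30.05°; offset = 9.5·tan 30.05° = 5.495 m.
Total horizontal offset = 12.410 m.

12.4 m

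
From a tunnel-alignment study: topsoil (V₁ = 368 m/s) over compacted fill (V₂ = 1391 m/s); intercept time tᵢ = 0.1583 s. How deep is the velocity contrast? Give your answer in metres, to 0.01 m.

30.20 m

θ_c = arcsin(368/1391) = 15.34°; cos θ_c = 0.9644.
tᵢ = 2h cos θ_c/V₁ ⇒ h = tᵢ·V₁/(2 cos θ_c) = 0.1583·368/(2·0.9644) = 30.20 m.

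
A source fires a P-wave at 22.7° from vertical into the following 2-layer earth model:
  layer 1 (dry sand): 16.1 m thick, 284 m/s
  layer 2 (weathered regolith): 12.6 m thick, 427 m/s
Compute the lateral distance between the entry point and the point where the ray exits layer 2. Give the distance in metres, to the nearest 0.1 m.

15.7 m

p = sin θ₁/V₁ = sin 22.7°/284 = 1.3588e-03 s/m is conserved through the stack.
Layer 1: θ = 22.70°; offset = 16.1·tan 22.70° = 6.735 m.
Layer 2: sin θ = p·427 = 0.5802 → θ = 35.47°; offset = 12.6·tan 35.47° = 8.976 m.
Σ offsets = 15.711 m.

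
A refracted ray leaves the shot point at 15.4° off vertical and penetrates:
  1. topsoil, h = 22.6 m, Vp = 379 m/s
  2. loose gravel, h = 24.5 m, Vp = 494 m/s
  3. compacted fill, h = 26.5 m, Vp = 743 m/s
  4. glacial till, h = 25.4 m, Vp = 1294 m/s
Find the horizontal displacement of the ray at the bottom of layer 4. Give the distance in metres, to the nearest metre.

86 m

Ray parameter p = sin 15.4° / 379 m/s = 7.0068e-04 s/m.
Layer 1: θ = 15.40°; offset = 22.6·tan 15.40° = 6.225 m.
Layer 2: sin θ = p·494 = 0.3461 → θ = 20.25°; offset = 24.5·tan 20.25° = 9.039 m.
Layer 3: sin θ = p·743 = 0.5206 → θ = 31.37°; offset = 26.5·tan 31.37° = 16.158 m.
Layer 4: sin θ = p·1294 = 0.9067 → θ = 65.05°; offset = 25.4·tan 65.05° = 54.594 m.
Summing the layer offsets gives 86.017 m.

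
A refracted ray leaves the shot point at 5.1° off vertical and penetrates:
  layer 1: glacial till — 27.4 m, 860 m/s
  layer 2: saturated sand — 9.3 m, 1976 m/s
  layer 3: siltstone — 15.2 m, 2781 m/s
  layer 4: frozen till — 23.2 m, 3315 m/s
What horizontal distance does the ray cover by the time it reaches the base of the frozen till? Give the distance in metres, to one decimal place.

17.4 m

Ray parameter p = sin 5.1° / 860 m/s = 1.0337e-04 s/m.
Layer 1: θ = 5.10°; offset = 27.4·tan 5.10° = 2.445 m.
Layer 2: sin θ = p·1976 = 0.2043 → θ = 11.79°; offset = 9.3·tan 11.79° = 1.940 m.
Layer 3: sin θ = p·2781 = 0.2875 → θ = 16.71°; offset = 15.2·tan 16.71° = 4.562 m.
Layer 4: sin θ = p·3315 = 0.3427 → θ = 20.04°; offset = 23.2·tan 20.04° = 8.462 m.
Summing the layer offsets gives 17.410 m.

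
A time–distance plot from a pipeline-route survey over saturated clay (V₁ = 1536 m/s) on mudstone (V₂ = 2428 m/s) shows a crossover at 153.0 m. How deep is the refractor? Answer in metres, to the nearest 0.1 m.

x_cross = 2h·√((V₂+V₁)/(V₂−V₁)) → h = x_cross / (2·√((V₂+V₁)/(V₂−V₁))).
√((V₂+V₁)/(V₂−V₁)) = √((2428+1536)/(2428−1536)) = 2.1081.
h = 153.0 / (2·2.1081) = 36.29 m.

36.3 m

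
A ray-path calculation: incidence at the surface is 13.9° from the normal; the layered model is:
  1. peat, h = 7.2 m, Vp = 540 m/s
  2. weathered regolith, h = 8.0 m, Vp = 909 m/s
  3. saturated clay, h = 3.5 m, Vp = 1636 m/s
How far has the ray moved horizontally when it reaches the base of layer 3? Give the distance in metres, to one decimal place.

p = sin θ₁/V₁ = sin 13.9°/540 = 4.4487e-04 s/m is conserved through the stack.
Layer 1: θ = 13.90°; offset = 7.2·tan 13.90° = 1.782 m.
Layer 2: sin θ = p·909 = 0.4044 → θ = 23.85°; offset = 8.0·tan 23.85° = 3.537 m.
Layer 3: sin θ = p·1636 = 0.7278 → θ = 46.70°; offset = 3.5·tan 46.70° = 3.714 m.
Total horizontal offset = 9.033 m.

9.0 m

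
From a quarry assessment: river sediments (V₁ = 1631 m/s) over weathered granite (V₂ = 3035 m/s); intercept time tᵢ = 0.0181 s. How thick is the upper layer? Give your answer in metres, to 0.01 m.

17.50 m

θ_c = arcsin(1631/3035) = 32.51°; cos θ_c = 0.8433.
tᵢ = 2h cos θ_c/V₁ ⇒ h = tᵢ·V₁/(2 cos θ_c) = 0.0181·1631/(2·0.8433) = 17.50 m.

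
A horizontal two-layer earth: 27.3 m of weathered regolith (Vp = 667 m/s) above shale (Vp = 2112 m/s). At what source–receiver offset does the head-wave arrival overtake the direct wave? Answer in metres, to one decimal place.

75.7 m

θ_c = arcsin(667/2112) = 18.41°, so cos θ_c = 0.9488 and tᵢ = 2h cos θ_c/V₁ = 0.0777 s.
At crossover x/V₁ = x/V₂ + tᵢ ⇒ x = tᵢ/(1/V₁ − 1/V₂) = 0.07767/(1.4993e-03 − 4.7348e-04) = 75.72 m.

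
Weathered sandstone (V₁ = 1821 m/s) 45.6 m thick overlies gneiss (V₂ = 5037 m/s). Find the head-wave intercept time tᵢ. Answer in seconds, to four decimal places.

θ_c = arcsin(V₁/V₂) = arcsin(1821/5037) = 21.19°; cos θ_c = 0.9324.
tᵢ = 2h·cos θ_c / V₁ = 2·45.6·0.9324 / 1821 = 0.04669 s.

0.0467 s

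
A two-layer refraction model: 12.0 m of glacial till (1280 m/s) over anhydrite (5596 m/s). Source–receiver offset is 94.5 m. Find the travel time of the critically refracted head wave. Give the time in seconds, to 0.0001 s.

t = x/V₂ + 2h·√(V₂²−V₁²)/(V₁V₂).
√(V₂²−V₁²) = √(5596²−1280²) = 5447.6 m/s; delay term = 2·12.0·5447.6/(1280·5596) = 0.01825 s.
t = 94.5/5596 + 0.01825 = 0.03514 s.

0.0351 s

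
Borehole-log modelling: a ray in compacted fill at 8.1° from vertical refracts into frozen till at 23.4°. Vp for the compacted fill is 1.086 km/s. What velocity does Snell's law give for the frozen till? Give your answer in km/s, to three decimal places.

Snell's law: sin 8.1°/V₁ = sin 23.4°/V₂.
V₂ = V₁·sin 23.4°/sin 8.1° = 1.086 × 2.8186 = 3.061 km/s.

3.061 km/s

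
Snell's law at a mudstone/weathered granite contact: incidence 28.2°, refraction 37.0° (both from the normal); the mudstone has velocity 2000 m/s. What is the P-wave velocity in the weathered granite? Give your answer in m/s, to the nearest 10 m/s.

2550 m/s

sin 28.2° = 0.4726; sin 37.0° = 0.6018.
V₂ = V₁·(sin θ₂/sin θ₁) = 2000·(0.6018/0.4726) = 2547.09 m/s.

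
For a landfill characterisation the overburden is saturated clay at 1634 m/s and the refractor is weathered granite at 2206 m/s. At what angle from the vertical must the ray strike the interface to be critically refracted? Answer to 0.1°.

At critical incidence the refracted ray runs along the interface (θ₂ = 90°), so sin θ_c = V₁/V₂.
θ_c = arcsin(1634/2206) = arcsin 0.7407 = 47.79°.

47.8°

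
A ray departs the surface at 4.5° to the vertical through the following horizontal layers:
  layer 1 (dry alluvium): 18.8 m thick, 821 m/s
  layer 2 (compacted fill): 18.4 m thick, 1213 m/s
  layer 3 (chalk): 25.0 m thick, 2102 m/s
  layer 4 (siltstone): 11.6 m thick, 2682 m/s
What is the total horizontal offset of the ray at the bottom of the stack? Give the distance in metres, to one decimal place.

Apply Snell's law at each interface; in layer i the horizontal offset is hᵢ·tan θᵢ.
Layer 1: θ = 4.50°; offset = 18.8·tan 4.50° = 1.480 m.
Layer 2: sin θ = 1213·sin 4.5°/821 = 0.1159, θ = 6.66°; offset = 18.4·tan 6.66° = 2.147 m.
Layer 3: sin θ = 2102·sin 4.5°/821 = 0.2009, θ = 11.59°; offset = 25.0·tan 11.59° = 5.126 m.
Layer 4: sin θ = 2682·sin 4.5°/821 = 0.2563, θ = 14.85°; offset = 11.6·tan 14.85° = 3.076 m.
Σ offsets = 11.829 m.

11.8 m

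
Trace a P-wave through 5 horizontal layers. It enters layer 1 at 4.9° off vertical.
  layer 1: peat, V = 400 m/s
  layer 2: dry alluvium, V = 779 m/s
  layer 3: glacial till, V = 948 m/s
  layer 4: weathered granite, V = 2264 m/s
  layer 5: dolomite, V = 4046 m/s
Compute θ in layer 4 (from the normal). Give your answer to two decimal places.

28.91°

Ray parameter p = sin 4.9° / 400 = 2.1354e-04 s/m.
sin θ_4 = p·V_4 = 2.1354e-04 × 2264 = 0.4835.
θ_4 = arcsin 0.4835 = 28.91°.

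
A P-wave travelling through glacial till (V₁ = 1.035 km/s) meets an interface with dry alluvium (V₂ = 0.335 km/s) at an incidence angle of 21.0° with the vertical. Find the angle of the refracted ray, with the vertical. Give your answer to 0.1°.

Snell's law: sin θ₂ = (V₂/V₁)·sin θ₁ = (0.335/1.035)·sin 21.0° = 0.1160.
θ₂ = arcsin 0.1160 = 6.66° from the normal.

6.7°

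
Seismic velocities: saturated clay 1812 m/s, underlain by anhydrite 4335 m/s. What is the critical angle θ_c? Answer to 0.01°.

24.71°

Critical incidence: sin θ_c = V₁/V₂ = 1812/4335 = 0.4180.
θ_c = arcsin 0.4180 = 24.71°.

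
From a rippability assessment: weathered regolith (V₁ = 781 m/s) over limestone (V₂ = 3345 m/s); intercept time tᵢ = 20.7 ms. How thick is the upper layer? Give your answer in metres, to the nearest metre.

8 m

θ_c = arcsin(781/3345) = 13.50°; cos θ_c = 0.9724.
tᵢ = 2h cos θ_c/V₁ ⇒ h = tᵢ·V₁/(2 cos θ_c) = 0.0207·781/(2·0.9724) = 8.31 m.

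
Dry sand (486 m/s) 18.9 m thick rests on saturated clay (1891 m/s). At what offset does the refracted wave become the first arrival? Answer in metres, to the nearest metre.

θ_c = arcsin(486/1891) = 14.89°, so cos θ_c = 0.9664 and tᵢ = 2h cos θ_c/V₁ = 0.0752 s.
At crossover x/V₁ = x/V₂ + tᵢ ⇒ x = tᵢ/(1/V₁ − 1/V₂) = 0.07517/(2.0576e-03 − 5.2882e-04) = 49.17 m.

49 m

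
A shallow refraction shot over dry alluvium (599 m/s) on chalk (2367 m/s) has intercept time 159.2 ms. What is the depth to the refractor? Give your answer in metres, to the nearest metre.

49 m

θ_c = arcsin(599/2367) = 14.66°; cos θ_c = 0.9674.
tᵢ = 2h cos θ_c/V₁ ⇒ h = tᵢ·V₁/(2 cos θ_c) = 0.1592·599/(2·0.9674) = 49.28 m.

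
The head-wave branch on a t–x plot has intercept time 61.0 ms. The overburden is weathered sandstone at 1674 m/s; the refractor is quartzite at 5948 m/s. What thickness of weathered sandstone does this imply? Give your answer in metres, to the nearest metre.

53 m

θ_c = arcsin(1674/5948) = 16.35°; cos θ_c = 0.9596.
tᵢ = 2h cos θ_c/V₁ ⇒ h = tᵢ·V₁/(2 cos θ_c) = 0.061·1674/(2·0.9596) = 53.21 m.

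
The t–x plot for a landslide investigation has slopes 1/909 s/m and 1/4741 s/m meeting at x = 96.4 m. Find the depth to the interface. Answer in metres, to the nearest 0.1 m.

39.7 m

x_cross = 2h·√((V₂+V₁)/(V₂−V₁)) → h = x_cross / (2·√((V₂+V₁)/(V₂−V₁))).
√((V₂+V₁)/(V₂−V₁)) = √((4741+909)/(4741−909)) = 1.2143.
h = 96.4 / (2·1.2143) = 39.69 m.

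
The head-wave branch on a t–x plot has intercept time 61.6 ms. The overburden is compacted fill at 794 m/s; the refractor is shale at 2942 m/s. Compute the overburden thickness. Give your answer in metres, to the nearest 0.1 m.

25.4 m

θ_c = arcsin(794/2942) = 15.66°; cos θ_c = 0.9629.
tᵢ = 2h cos θ_c/V₁ ⇒ h = tᵢ·V₁/(2 cos θ_c) = 0.0616·794/(2·0.9629) = 25.40 m.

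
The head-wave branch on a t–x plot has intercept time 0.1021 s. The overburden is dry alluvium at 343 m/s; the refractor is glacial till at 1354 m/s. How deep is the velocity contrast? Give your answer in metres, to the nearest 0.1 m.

h = tᵢ·V₁·V₂ / (2·√(V₂²−V₁²)).
√(V₂²−V₁²) = √(1354² − 343²) = 1309.8 m/s.
h = 0.1021 s × 343 × 1354 / (2 × 1309.8) = 18.10 m.

18.1 m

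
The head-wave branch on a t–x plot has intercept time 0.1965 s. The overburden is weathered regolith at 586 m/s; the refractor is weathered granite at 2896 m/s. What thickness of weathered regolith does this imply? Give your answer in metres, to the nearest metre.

59 m

h = tᵢ·V₁·V₂ / (2·√(V₂²−V₁²)).
√(V₂²−V₁²) = √(2896² − 586²) = 2836.1 m/s.
h = 0.1965 s × 586 × 2896 / (2 × 2836.1) = 58.79 m.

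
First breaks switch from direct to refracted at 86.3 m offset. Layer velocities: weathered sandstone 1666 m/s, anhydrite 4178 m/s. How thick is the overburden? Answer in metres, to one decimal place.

x_cross = 2h·√((V₂+V₁)/(V₂−V₁)) → h = x_cross / (2·√((V₂+V₁)/(V₂−V₁))).
√((V₂+V₁)/(V₂−V₁)) = √((4178+1666)/(4178−1666)) = 1.5253.
h = 86.3 / (2·1.5253) = 28.29 m.

28.3 m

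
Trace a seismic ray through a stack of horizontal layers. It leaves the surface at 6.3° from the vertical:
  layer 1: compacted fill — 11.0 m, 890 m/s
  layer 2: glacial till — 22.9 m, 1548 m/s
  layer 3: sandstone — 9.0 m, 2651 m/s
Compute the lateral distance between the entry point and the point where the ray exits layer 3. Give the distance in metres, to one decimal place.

p = sin θ₁/V₁ = sin 6.3°/890 = 1.2330e-04 s/m is conserved through the stack.
Layer 1: θ = 6.30°; offset = 11.0·tan 6.30° = 1.214 m.
Layer 2: sin θ = p·1548 = 0.1909 → θ = 11.00°; offset = 22.9·tan 11.00° = 4.453 m.
Layer 3: sin θ = p·2651 = 0.3269 → θ = 19.08°; offset = 9.0·tan 19.08° = 3.113 m.
Summing the layer offsets gives 8.780 m.

8.8 m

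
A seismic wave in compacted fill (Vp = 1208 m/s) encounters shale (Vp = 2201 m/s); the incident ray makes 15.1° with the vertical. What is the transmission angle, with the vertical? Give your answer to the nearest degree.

Snell's law: sin θ₂ = (V₂/V₁)·sin θ₁ = (2201/1208)·sin 15.1° = 0.4746.
θ₂ = arcsin 0.4746 = 28.34° from the normal.

28°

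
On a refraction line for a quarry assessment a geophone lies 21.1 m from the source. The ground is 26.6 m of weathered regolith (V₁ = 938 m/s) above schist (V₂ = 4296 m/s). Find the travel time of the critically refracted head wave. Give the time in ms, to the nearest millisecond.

θ_c = arcsin(V₁/V₂) = arcsin(938/4296) = 12.61°, cos θ_c = 0.9759.
Intercept time tᵢ = 2h cos θ_c / V₁ = 2·26.6·0.9759/938 = 0.05535 s.
t = x/V₂ + tᵢ = 21.1/4296 + 0.05535 = 0.06026 s.

60 ms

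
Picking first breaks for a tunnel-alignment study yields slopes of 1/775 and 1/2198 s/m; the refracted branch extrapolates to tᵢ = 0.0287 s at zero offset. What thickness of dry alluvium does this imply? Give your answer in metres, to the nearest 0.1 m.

11.9 m

θ_c = arcsin(775/2198) = 20.65°; cos θ_c = 0.9358.
tᵢ = 2h cos θ_c/V₁ ⇒ h = tᵢ·V₁/(2 cos θ_c) = 0.0287·775/(2·0.9358) = 11.88 m.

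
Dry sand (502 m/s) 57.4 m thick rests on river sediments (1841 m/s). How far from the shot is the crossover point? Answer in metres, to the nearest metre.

θ_c = arcsin(502/1841) = 15.82°, so cos θ_c = 0.9621 and tᵢ = 2h cos θ_c/V₁ = 0.2200 s.
At crossover x/V₁ = x/V₂ + tᵢ ⇒ x = tᵢ/(1/V₁ − 1/V₂) = 0.22002/(1.9920e-03 − 5.4318e-04) = 151.86 m.

152 m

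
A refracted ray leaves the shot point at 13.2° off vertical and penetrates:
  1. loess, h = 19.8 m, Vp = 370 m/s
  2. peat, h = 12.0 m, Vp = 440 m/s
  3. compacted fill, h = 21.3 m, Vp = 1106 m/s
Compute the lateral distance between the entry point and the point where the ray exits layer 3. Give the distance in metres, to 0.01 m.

27.92 m

Ray parameter p = sin 13.2° / 370 m/s = 6.1716e-04 s/m.
Layer 1: θ = 13.20°; offset = 19.8·tan 13.20° = 4.6440 m.
Layer 2: sin θ = p·440 = 0.2716 → θ = 15.76°; offset = 12.0·tan 15.76° = 3.3859 m.
Layer 3: sin θ = p·1106 = 0.6826 → θ = 43.05°; offset = 21.3·tan 43.05° = 19.8945 m.
Σ offsets = 27.9244 m.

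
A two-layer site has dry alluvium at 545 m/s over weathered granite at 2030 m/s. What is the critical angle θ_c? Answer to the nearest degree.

At critical incidence the refracted ray runs along the interface (θ₂ = 90°), so sin θ_c = V₁/V₂.
θ_c = arcsin(545/2030) = arcsin 0.2685 = 15.57°.

16°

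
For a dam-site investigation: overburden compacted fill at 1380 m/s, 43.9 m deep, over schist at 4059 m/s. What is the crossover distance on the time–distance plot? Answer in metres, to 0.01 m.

θ_c = arcsin(1380/4059) = 19.88°, so cos θ_c = 0.9404 and tᵢ = 2h cos θ_c/V₁ = 0.0598 s.
At crossover x/V₁ = x/V₂ + tᵢ ⇒ x = tᵢ/(1/V₁ − 1/V₂) = 0.05983/(7.2464e-04 − 2.4637e-04) = 125.10 m.

125.10 m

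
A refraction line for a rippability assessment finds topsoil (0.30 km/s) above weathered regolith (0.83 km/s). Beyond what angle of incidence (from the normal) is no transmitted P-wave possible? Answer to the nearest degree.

21°

Critical incidence: sin θ_c = V₁/V₂ = 0.30/0.83 = 0.3614.
θ_c = arcsin 0.3614 = 21.19°.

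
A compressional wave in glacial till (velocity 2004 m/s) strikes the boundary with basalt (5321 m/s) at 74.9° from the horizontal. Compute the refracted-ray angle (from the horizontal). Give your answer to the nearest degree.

46°

Angle from the normal: 90° − 74.9° = 15.1°.
Snell's law: sin θ₂ = (V₂/V₁)·sin θ₁ = (5321/2004)·sin 15.1° = 0.6917.
θ₂ = arcsin 0.6917 = 43.76° from the normal.
From the interface: 90° − 43.76° = 46.24°.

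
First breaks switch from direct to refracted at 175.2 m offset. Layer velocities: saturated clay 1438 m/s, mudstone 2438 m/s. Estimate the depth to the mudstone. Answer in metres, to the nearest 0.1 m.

44.5 m

x_cross = 2h·√((V₂+V₁)/(V₂−V₁)) → h = x_cross / (2·√((V₂+V₁)/(V₂−V₁))).
√((V₂+V₁)/(V₂−V₁)) = √((2438+1438)/(2438−1438)) = 1.9688.
h = 175.2 / (2·1.9688) = 44.50 m.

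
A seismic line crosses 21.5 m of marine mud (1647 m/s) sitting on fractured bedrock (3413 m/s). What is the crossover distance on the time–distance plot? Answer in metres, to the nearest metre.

73 m

θ_c = arcsin(1647/3413) = 28.85°, so cos θ_c = 0.8759 and tᵢ = 2h cos θ_c/V₁ = 0.0229 s.
At crossover x/V₁ = x/V₂ + tᵢ ⇒ x = tᵢ/(1/V₁ − 1/V₂) = 0.02287/(6.0716e-04 − 2.9300e-04) = 72.79 m.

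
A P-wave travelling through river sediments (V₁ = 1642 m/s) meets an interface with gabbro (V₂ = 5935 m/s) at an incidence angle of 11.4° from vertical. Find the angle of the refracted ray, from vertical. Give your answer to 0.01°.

sin θ₁/V₁ = sin θ₂/V₂ ⇒ sin θ₂ = 5935·sin 11.4°/1642 = 5935·0.1977/1642 = 0.7144.
θ₂ = arcsin 0.7144 = 45.60° from the normal.

45.60°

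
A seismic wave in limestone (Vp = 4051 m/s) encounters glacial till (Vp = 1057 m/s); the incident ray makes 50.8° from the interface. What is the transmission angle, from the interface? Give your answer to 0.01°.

80.51°

Angle from the normal: 90° − 50.8° = 39.2°.
Snell's law: sin θ₂ = (V₂/V₁)·sin θ₁ = (1057/4051)·sin 39.2° = 0.1649.
θ₂ = arcsin 0.1649 = 9.49° from the normal.
From the interface: 90° − 9.49° = 80.51°.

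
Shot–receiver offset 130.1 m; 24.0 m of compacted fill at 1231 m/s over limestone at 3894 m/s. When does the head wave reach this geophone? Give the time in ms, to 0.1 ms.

t = x/V₂ + 2h·√(V₂²−V₁²)/(V₁V₂).
√(V₂²−V₁²) = √(3894²−1231²) = 3694.3 m/s; delay term = 2·24.0·3694.3/(1231·3894) = 0.03699 s.
t = 130.1/3894 + 0.03699 = 0.07040 s.

70.4 ms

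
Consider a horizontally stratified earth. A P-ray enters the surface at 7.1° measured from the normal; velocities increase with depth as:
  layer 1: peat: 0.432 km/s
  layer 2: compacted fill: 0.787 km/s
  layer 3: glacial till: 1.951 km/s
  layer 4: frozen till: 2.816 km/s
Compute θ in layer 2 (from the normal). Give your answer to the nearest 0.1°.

13.0°

Snell's law across each interface conserves sin θ / V, so sin θ_2 = V_2·sin θ₁/V₁.
sin θ_2 = 0.787 × sin 7.1° / 0.432 = 0.2252.
θ_2 = 13.01° from the vertical.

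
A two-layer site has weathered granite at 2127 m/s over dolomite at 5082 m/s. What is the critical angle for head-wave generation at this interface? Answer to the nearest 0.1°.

At critical incidence the refracted ray runs along the interface (θ₂ = 90°), so sin θ_c = V₁/V₂.
θ_c = arcsin(2127/5082) = arcsin 0.4185 = 24.74°.

24.7°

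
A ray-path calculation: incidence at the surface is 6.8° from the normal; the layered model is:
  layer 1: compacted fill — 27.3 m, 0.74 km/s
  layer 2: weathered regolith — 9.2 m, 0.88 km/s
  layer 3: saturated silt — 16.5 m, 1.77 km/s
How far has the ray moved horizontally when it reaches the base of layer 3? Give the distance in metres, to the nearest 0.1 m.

Apply Snell's law at each interface; in layer i the horizontal offset is hᵢ·tan θᵢ.
Layer 1: θ = 6.80°; offset = 27.3·tan 6.80° = 3.255 m.
Layer 2: sin θ = 0.88·sin 6.8°/0.74 = 0.1408, θ = 8.09°; offset = 9.2·tan 8.09° = 1.308 m.
Layer 3: sin θ = 1.77·sin 6.8°/0.74 = 0.2832, θ = 16.45°; offset = 16.5·tan 16.45° = 4.872 m.
Total horizontal offset = 9.436 m.

9.4 m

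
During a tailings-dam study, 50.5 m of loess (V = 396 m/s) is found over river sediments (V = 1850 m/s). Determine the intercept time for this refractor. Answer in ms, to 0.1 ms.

tᵢ = 2h·√(V₂²−V₁²)/(V₁V₂).
√(V₂²−V₁²) = √(1850²−396²) = 1807.1 m/s.
tᵢ = 2·50.5·1807.1/(396·1850) = 0.24914 s.

249.1 ms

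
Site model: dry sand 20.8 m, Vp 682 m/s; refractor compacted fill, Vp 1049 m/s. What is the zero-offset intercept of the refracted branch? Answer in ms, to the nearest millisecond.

tᵢ = 2h·√(V₂²−V₁²)/(V₁V₂).
√(V₂²−V₁²) = √(1049²−682²) = 797.0 m/s.
tᵢ = 2·20.8·797.0/(682·1049) = 0.04635 s.

46 ms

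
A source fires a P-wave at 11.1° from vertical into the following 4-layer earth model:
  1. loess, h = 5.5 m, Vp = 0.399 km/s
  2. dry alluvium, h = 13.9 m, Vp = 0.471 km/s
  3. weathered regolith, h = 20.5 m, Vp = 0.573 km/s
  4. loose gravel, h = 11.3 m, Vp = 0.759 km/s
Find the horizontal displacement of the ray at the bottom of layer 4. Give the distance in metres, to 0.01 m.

14.67 m

p = sin θ₁/V₁ = sin 11.1°/0.399 = 4.8251e-01 s/km is conserved through the stack.
Layer 1: θ = 11.10°; offset = 5.5·tan 11.10° = 1.0791 m.
Layer 2: sin θ = p·0.471 = 0.2273 → θ = 13.14°; offset = 13.9·tan 13.14° = 3.2438 m.
Layer 3: sin θ = p·0.573 = 0.2765 → θ = 16.05°; offset = 20.5·tan 16.05° = 5.8977 m.
Layer 4: sin θ = p·0.759 = 0.3662 → θ = 21.48°; offset = 11.3·tan 21.48° = 4.4473 m.
Summing the layer offsets gives 14.6679 m.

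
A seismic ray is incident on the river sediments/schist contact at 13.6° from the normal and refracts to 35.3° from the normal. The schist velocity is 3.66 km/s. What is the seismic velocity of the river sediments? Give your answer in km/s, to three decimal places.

sin 13.6° = 0.2351; sin 35.3° = 0.5779.
V₁ = V₂·(sin θ₁/sin θ₂) = 3.66·(0.2351/0.5779) = 1.489 km/s.

1.489 km/s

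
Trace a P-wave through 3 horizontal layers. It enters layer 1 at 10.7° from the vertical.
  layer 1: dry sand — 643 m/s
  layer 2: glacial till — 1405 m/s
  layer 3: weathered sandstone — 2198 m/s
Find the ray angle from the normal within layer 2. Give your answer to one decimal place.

Ray parameter p = sin 10.7° / 643 = 2.8875e-04 s/m.
sin θ_2 = p·V_2 = 2.8875e-04 × 1405 = 0.4057.
θ_2 = arcsin 0.4057 = 23.93°.

23.9°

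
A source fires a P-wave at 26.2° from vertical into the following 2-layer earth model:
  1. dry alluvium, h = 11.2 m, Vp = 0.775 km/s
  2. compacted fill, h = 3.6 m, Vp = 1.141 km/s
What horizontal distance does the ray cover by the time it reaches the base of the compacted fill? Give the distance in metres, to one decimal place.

8.6 m

p = sin θ₁/V₁ = sin 26.2°/0.775 = 5.6968e-01 s/km is conserved through the stack.
Layer 1: θ = 26.20°; offset = 11.2·tan 26.20° = 5.511 m.
Layer 2: sin θ = p·1.141 = 0.6500 → θ = 40.54°; offset = 3.6·tan 40.54° = 3.079 m.
Σ offsets = 8.590 m.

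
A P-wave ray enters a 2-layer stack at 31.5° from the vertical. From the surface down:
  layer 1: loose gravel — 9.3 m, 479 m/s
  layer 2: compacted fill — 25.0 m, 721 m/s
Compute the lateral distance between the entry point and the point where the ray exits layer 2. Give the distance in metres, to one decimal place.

p = sin θ₁/V₁ = sin 31.5°/479 = 1.0908e-03 s/m is conserved through the stack.
Layer 1: θ = 31.50°; offset = 9.3·tan 31.50° = 5.699 m.
Layer 2: sin θ = p·721 = 0.7865 → θ = 51.86°; offset = 25.0·tan 51.86° = 31.835 m.
Summing the layer offsets gives 37.534 m.

37.5 m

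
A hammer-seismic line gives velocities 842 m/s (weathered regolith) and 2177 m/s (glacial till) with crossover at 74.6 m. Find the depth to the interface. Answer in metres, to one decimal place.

24.8 m

x_cross = 2h·√((V₂+V₁)/(V₂−V₁)) → h = x_cross / (2·√((V₂+V₁)/(V₂−V₁))).
√((V₂+V₁)/(V₂−V₁)) = √((2177+842)/(2177−842)) = 1.5038.
h = 74.6 / (2·1.5038) = 24.80 m.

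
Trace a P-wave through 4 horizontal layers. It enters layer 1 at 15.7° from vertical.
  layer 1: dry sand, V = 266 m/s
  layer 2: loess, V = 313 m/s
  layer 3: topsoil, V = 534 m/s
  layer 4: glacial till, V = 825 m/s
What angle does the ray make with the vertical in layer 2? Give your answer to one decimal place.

Snell's law across each interface conserves sin θ / V, so sin θ_2 = V_2·sin θ₁/V₁.
sin θ_2 = 313 × sin 15.7° / 266 = 0.3184.
θ_2 = arcsin 0.3184 = 18.57°.

18.6°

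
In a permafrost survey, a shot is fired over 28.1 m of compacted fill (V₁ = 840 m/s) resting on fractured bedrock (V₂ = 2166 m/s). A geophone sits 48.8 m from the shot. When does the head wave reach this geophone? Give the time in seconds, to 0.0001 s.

t = x/V₂ + 2h·√(V₂²−V₁²)/(V₁V₂).
√(V₂²−V₁²) = √(2166²−840²) = 1996.5 m/s; delay term = 2·28.1·1996.5/(840·2166) = 0.06167 s.
t = 48.8/2166 + 0.06167 = 0.08420 s.

0.0842 s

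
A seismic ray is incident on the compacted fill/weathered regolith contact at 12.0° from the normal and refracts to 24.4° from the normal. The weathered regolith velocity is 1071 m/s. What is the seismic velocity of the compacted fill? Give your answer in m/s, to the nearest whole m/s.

Snell's law: sin 12.0°/V₁ = sin 24.4°/V₂.
V₁ = V₂·sin 12.0°/sin 24.4° = 1071 × 0.5033 = 539.02 m/s.

539 m/s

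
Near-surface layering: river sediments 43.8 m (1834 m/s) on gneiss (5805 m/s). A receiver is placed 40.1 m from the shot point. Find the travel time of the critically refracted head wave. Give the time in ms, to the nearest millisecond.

θ_c = arcsin(V₁/V₂) = arcsin(1834/5805) = 18.42°, cos θ_c = 0.9488.
Intercept time tᵢ = 2h cos θ_c / V₁ = 2·43.8·0.9488/1834 = 0.04532 s.
t = x/V₂ + tᵢ = 40.1/5805 + 0.04532 = 0.05223 s.

52 ms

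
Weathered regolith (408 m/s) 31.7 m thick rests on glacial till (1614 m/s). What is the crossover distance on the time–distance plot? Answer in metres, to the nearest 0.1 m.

x_cross = 2h·√((V₂+V₁)/(V₂−V₁)).
(V₂+V₁)/(V₂−V₁) = (1614+408)/(1614−408) = 1.6766; √ = 1.2948.
x_cross = 2·31.7·1.2948 = 82.09 m.

82.1 m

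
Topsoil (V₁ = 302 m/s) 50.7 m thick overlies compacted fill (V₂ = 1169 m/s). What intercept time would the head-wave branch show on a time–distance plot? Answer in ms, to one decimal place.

324.4 ms

tᵢ = 2h·√(V₂²−V₁²)/(V₁V₂).
√(V₂²−V₁²) = √(1169²−302²) = 1129.3 m/s.
tᵢ = 2·50.7·1129.3/(302·1169) = 0.32436 s.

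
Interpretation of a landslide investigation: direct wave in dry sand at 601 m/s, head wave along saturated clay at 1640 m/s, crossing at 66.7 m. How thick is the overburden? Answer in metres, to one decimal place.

22.7 m

x_cross = 2h·√((V₂+V₁)/(V₂−V₁)) → h = x_cross / (2·√((V₂+V₁)/(V₂−V₁))).
√((V₂+V₁)/(V₂−V₁)) = √((1640+601)/(1640−601)) = 1.4686.
h = 66.7 / (2·1.4686) = 22.71 m.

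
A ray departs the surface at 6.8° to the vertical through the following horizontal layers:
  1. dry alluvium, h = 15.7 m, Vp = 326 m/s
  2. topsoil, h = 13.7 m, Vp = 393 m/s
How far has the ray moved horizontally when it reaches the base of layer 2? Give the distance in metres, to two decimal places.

3.85 m

p = sin θ₁/V₁ = sin 6.8°/326 = 3.6320e-04 s/m is conserved through the stack.
Layer 1: θ = 6.80°; offset = 15.7·tan 6.80° = 1.8721 m.
Layer 2: sin θ = p·393 = 0.1427 → θ = 8.21°; offset = 13.7·tan 8.21° = 1.9757 m.
Total horizontal offset = 3.8479 m.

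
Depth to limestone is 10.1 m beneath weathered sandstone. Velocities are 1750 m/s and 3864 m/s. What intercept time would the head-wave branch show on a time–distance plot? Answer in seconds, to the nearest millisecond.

θ_c = arcsin(V₁/V₂) = arcsin(1750/3864) = 26.93°; cos θ_c = 0.8916.
tᵢ = 2h·cos θ_c / V₁ = 2·10.1·0.8916 / 1750 = 0.01029 s.

0.010 s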